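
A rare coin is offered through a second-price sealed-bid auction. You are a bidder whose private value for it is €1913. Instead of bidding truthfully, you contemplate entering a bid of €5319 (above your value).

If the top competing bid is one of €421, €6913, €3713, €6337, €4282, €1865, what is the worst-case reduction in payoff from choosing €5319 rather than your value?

€2369

€421: same outcome either way → loss €0.
€6913: same outcome either way → loss €0.
€3713: truthful gives €0, deviation gives −€1800 → loss €1800.
€6337: same outcome either way → loss €0.
€4282: truthful gives €0, deviation gives −€2369 → loss €2369.
€1865: same outcome either way → loss €0.
Maximum loss: €2369.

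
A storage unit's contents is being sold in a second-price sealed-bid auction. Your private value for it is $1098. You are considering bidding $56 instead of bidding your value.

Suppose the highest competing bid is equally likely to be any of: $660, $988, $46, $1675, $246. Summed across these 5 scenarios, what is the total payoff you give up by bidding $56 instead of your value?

$1400

The deviation costs you only when the competing bid falls strictly between $56 and $1098; elsewhere both bids give the same outcome.
$660: truthful payoff $438, deviation payoff $0 → loss $438.
$988: truthful payoff $110, deviation payoff $0 → loss $110.
$46: outcomes coincide → loss $0.
$1675: outcomes coincide → loss $0.
$246: truthful payoff $852, deviation payoff $0 → loss $852.
Total loss = $438 + $110 + $852 = $1400.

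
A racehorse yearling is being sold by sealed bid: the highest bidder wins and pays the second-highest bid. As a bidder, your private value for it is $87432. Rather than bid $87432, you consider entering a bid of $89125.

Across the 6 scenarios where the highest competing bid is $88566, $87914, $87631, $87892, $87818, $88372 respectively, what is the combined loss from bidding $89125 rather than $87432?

The deviation costs you only when the competing bid falls strictly between $87432 and $89125; elsewhere both bids give the same outcome.
$88566: truthful payoff $0, deviation payoff −$1134 → loss $1134.
$87914: truthful payoff $0, deviation payoff −$482 → loss $482.
$87631: truthful payoff $0, deviation payoff −$199 → loss $199.
$87892: truthful payoff $0, deviation payoff −$460 → loss $460.
$87818: truthful payoff $0, deviation payoff −$386 → loss $386.
$88372: truthful payoff $0, deviation payoff −$940 → loss $940.
Total loss = $1134 + $482 + $199 + $460 + $386 + $940 = $3601.
In a second-price auction your bid sets only whether you win, not what you pay, so bidding your true value is weakly dominant.

$3601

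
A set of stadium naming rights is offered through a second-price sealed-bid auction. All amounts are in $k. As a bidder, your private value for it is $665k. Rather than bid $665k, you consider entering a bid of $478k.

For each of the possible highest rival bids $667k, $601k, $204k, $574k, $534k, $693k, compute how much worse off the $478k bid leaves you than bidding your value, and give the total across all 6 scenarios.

The deviation costs you only when the competing bid falls strictly between $478k and $665k; elsewhere both bids give the same outcome.
$667k: outcomes coincide → loss $0k.
$601k: truthful payoff $64k, deviation payoff $0k → loss $64k.
$204k: outcomes coincide → loss $0k.
$574k: truthful payoff $91k, deviation payoff $0k → loss $91k.
$534k: truthful payoff $131k, deviation payoff $0k → loss $131k.
$693k: outcomes coincide → loss $0k.
Total loss = $64k + $91k + $131k = $286k.
Truthful bidding weakly dominates here: raising your bid can only win items priced above your value, and lowering it can only forfeit items priced below.

$286k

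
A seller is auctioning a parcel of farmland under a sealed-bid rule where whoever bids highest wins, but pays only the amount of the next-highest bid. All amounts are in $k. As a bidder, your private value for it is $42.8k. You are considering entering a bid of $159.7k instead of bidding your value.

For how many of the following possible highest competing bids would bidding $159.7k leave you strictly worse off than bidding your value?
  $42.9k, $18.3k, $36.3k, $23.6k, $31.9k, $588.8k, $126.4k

2

The deviation hurts exactly when the highest competing bid lies strictly between $42.8k and $159.7k — overbidding then wins at a price above your value.
$42.9k: inside the interval → strictly worse (loss $0.1k).
$18.3k: below both → same outcome either way.
$36.3k: below both → same outcome either way.
$23.6k: below both → same outcome either way.
$31.9k: below both → same outcome either way.
$588.8k: above both → same outcome either way.
$126.4k: inside the interval → strictly worse (loss $83.6k).
Count: 2.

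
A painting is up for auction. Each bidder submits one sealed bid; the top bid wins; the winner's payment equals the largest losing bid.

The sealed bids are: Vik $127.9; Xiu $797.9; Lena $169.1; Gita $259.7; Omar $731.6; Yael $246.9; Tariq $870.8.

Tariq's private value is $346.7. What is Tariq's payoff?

−$451.2

Highest bid: Tariq at $870.8, so Tariq wins.
Second-highest bid: Xiu at $797.9 — that is the price the winner pays.
Tariq's payoff = value − price = $346.7 − $797.9 = −$451.2.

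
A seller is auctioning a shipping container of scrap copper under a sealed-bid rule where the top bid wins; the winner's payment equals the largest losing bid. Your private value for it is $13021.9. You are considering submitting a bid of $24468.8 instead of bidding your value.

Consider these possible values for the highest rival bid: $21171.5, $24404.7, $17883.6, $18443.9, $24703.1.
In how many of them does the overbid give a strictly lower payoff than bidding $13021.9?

The deviation hurts exactly when the highest competing bid lies strictly between $13021.9 and $24468.8 — overbidding then wins at a price above your value.
$21171.5: inside the interval → strictly worse (loss $8149.6).
$24404.7: inside the interval → strictly worse (loss $11382.8).
$17883.6: inside the interval → strictly worse (loss $4861.7).
$18443.9: inside the interval → strictly worse (loss $5422).
$24703.1: above both → same outcome either way.
Count: 4.

4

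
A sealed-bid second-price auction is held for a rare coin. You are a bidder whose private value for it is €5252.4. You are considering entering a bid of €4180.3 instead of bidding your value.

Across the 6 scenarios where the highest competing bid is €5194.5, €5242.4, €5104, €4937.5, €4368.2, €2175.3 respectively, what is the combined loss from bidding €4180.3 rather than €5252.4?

€1415.4

The deviation costs you only when the competing bid falls strictly between €4180.3 and €5252.4; elsewhere both bids give the same outcome.
€5194.5: truthful payoff €57.9, deviation payoff €0 → loss €57.9.
€5242.4: truthful payoff €10, deviation payoff €0 → loss €10.
€5104: truthful payoff €148.4, deviation payoff €0 → loss €148.4.
€4937.5: truthful payoff €314.9, deviation payoff €0 → loss €314.9.
€4368.2: truthful payoff €884.2, deviation payoff €0 → loss €884.2.
€2175.3: outcomes coincide → loss €0.
Total loss = €57.9 + €10 + €148.4 + €314.9 + €884.2 = €1415.4.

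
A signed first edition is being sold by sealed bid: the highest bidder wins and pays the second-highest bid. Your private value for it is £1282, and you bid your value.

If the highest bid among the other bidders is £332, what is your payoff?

£950

Your bid £1282 exceeds the highest competing bid £332, so you win.
In a second-price auction the winner pays the second-highest bid, £332.
Payoff = value − price = £1282 − £332 = £950.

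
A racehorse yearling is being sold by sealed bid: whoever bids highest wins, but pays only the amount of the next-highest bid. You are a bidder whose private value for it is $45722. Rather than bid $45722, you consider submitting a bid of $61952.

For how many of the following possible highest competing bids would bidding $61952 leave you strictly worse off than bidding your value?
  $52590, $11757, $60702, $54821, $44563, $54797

4

The deviation hurts exactly when the highest competing bid lies strictly between $45722 and $61952 — overbidding then wins at a price above your value.
$52590: inside the interval → strictly worse (loss $6868).
$11757: below both → same outcome either way.
$60702: inside the interval → strictly worse (loss $14980).
$54821: inside the interval → strictly worse (loss $9099).
$44563: below both → same outcome either way.
$54797: inside the interval → strictly worse (loss $9075).
Count: 4.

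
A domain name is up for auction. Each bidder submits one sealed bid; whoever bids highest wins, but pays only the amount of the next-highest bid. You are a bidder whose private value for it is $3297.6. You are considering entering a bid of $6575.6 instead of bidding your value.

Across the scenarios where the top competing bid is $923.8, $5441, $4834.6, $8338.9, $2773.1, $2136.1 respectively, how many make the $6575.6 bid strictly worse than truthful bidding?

The deviation hurts exactly when the highest competing bid lies strictly between $3297.6 and $6575.6 — overbidding then wins at a price above your value.
$923.8: below both → same outcome either way.
$5441: inside the interval → strictly worse (loss $2143.4).
$4834.6: inside the interval → strictly worse (loss $1537).
$8338.9: above both → same outcome either way.
$2773.1: below both → same outcome either way.
$2136.1: below both → same outcome either way.
Count: 2.

2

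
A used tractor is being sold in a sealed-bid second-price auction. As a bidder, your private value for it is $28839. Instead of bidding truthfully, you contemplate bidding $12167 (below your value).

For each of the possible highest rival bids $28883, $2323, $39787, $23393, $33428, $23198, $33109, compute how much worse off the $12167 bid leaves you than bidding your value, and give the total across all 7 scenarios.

The deviation costs you only when the competing bid falls strictly between $12167 and $28839; elsewhere both bids give the same outcome.
$28883: outcomes coincide → loss $0.
$2323: outcomes coincide → loss $0.
$39787: outcomes coincide → loss $0.
$23393: truthful payoff $5446, deviation payoff $0 → loss $5446.
$33428: outcomes coincide → loss $0.
$23198: truthful payoff $5641, deviation payoff $0 → loss $5641.
$33109: outcomes coincide → loss $0.
Total loss = $5446 + $5641 = $11087.

$11087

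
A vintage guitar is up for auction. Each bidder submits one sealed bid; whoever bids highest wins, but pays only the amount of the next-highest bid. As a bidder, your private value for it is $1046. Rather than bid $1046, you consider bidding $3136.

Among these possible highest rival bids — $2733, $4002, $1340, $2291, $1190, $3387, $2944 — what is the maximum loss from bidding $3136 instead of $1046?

$2733: truthful gives $0, deviation gives −$1687 → loss $1687.
$4002: same outcome either way → loss $0.
$1340: truthful gives $0, deviation gives −$294 → loss $294.
$2291: truthful gives $0, deviation gives −$1245 → loss $1245.
$1190: truthful gives $0, deviation gives −$144 → loss $144.
$3387: same outcome either way → loss $0.
$2944: truthful gives $0, deviation gives −$1898 → loss $1898.
Maximum loss: $1898.

$1898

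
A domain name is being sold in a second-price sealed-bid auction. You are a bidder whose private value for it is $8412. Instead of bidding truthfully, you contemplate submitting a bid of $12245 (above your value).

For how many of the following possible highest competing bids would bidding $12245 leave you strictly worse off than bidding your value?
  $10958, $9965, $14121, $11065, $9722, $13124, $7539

4

The deviation hurts exactly when the highest competing bid lies strictly between $8412 and $12245 — overbidding then wins at a price above your value.
$10958: inside the interval → strictly worse (loss $2546).
$9965: inside the interval → strictly worse (loss $1553).
$14121: above both → same outcome either way.
$11065: inside the interval → strictly worse (loss $2653).
$9722: inside the interval → strictly worse (loss $1310).
$13124: above both → same outcome either way.
$7539: below both → same outcome either way.
Count: 4.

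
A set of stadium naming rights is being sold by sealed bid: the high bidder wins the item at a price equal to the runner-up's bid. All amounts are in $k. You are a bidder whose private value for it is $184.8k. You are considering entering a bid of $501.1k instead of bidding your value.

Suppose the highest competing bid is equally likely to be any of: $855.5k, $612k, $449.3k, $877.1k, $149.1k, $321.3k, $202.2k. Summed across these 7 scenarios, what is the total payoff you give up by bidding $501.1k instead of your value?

The deviation costs you only when the competing bid falls strictly between $184.8k and $501.1k; elsewhere both bids give the same outcome.
$855.5k: outcomes coincide → loss $0k.
$612k: outcomes coincide → loss $0k.
$449.3k: truthful payoff $0k, deviation payoff −$264.5k → loss $264.5k.
$877.1k: outcomes coincide → loss $0k.
$149.1k: outcomes coincide → loss $0k.
$321.3k: truthful payoff $0k, deviation payoff −$136.5k → loss $136.5k.
$202.2k: truthful payoff $0k, deviation payoff −$17.4k → loss $17.4k.
Total loss = $264.5k + $136.5k + $17.4k = $418.4k.
Truthful bidding weakly dominates here: raising your bid can only win items priced above your value, and lowering it can only forfeit items priced below.

$418.4k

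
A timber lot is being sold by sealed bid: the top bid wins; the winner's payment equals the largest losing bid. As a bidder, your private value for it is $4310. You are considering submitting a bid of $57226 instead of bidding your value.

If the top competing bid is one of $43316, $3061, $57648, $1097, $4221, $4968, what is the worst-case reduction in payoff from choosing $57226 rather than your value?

$39006

$43316: truthful gives $0, deviation gives −$39006 → loss $39006.
$3061: same outcome either way → loss $0.
$57648: same outcome either way → loss $0.
$1097: same outcome either way → loss $0.
$4221: same outcome either way → loss $0.
$4968: truthful gives $0, deviation gives −$658 → loss $658.
Maximum loss: $39006.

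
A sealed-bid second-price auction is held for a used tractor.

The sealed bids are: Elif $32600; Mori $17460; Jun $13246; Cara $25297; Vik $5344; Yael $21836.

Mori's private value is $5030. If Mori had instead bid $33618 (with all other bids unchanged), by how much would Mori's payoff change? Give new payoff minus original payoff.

The highest bid among the other bidders is $32600; Mori's bid doesn't change that.
Original bid $17460: Mori is not highest (top rival bid is $32600); payoff $0.
Alternative bid $33618: Mori is highest, pays the top rival bid $32600; payoff $5030 − $32600 = −$27570.
Change in payoff = −$27570 − ($0) = −$27570.

−$27570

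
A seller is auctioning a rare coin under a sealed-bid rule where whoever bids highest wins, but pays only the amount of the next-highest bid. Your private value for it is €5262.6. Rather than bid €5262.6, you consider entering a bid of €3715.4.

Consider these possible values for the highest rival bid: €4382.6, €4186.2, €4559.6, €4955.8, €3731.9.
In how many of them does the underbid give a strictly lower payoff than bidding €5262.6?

The deviation hurts exactly when the highest competing bid lies strictly between €3715.4 and €5262.6 — underbidding then forfeits a profitable win.
€4382.6: inside the interval → strictly worse (loss €880).
€4186.2: inside the interval → strictly worse (loss €1076.4).
€4559.6: inside the interval → strictly worse (loss €703).
€4955.8: inside the interval → strictly worse (loss €306.8).
€3731.9: inside the interval → strictly worse (loss €1530.7).
Count: 5.

5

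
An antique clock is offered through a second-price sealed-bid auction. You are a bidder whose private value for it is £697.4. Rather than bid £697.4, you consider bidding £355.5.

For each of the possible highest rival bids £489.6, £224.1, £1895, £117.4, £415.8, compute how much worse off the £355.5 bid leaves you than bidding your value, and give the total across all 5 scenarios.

The deviation costs you only when the competing bid falls strictly between £355.5 and £697.4; elsewhere both bids give the same outcome.
£489.6: truthful payoff £207.8, deviation payoff £0 → loss £207.8.
£224.1: outcomes coincide → loss £0.
£1895: outcomes coincide → loss £0.
£117.4: outcomes coincide → loss £0.
£415.8: truthful payoff £281.6, deviation payoff £0 → loss £281.6.
Total loss = £207.8 + £281.6 = £489.4.

£489.4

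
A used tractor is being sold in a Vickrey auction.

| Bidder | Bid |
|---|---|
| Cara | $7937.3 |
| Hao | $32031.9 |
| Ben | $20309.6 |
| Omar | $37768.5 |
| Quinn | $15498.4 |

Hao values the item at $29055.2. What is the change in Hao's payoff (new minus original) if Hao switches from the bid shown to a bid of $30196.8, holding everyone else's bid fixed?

$0

The highest bid among the other bidders is $37768.5; Hao's bid doesn't change that.
Original bid $32031.9: Hao is not highest (top rival bid is $37768.5); payoff $0.
Alternative bid $30196.8: Hao is not highest (top rival bid is $37768.5); payoff $0.
Change in payoff = $0 − ($0) = $0.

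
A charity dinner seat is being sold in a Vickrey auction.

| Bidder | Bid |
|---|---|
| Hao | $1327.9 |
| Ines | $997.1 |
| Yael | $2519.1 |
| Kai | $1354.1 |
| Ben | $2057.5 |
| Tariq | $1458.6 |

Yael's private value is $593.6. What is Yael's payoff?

Highest bid: Yael at $2519.1, so Yael wins.
Second-highest bid: Ben at $2057.5 — that is the price the winner pays.
Yael's payoff = value − price = $593.6 − $2057.5 = −$1463.9.

−$1463.9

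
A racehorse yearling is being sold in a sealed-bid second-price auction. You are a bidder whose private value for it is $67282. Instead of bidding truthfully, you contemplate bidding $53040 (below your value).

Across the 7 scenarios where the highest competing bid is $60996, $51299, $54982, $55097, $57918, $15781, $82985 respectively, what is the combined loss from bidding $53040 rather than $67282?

$40135

The deviation costs you only when the competing bid falls strictly between $53040 and $67282; elsewhere both bids give the same outcome.
$60996: truthful payoff $6286, deviation payoff $0 → loss $6286.
$51299: outcomes coincide → loss $0.
$54982: truthful payoff $12300, deviation payoff $0 → loss $12300.
$55097: truthful payoff $12185, deviation payoff $0 → loss $12185.
$57918: truthful payoff $9364, deviation payoff $0 → loss $9364.
$15781: outcomes coincide → loss $0.
$82985: outcomes coincide → loss $0.
Total loss = $6286 + $12300 + $12185 + $9364 = $40135.
Truthful bidding weakly dominates here: raising your bid can only win items priced above your value, and lowering it can only forfeit items priced below.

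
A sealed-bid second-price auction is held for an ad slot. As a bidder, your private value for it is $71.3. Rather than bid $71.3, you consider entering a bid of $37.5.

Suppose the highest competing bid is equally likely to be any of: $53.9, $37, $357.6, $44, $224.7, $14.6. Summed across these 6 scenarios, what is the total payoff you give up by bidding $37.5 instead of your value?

The deviation costs you only when the competing bid falls strictly between $37.5 and $71.3; elsewhere both bids give the same outcome.
$53.9: truthful payoff $17.4, deviation payoff $0 → loss $17.4.
$37: outcomes coincide → loss $0.
$357.6: outcomes coincide → loss $0.
$44: truthful payoff $27.3, deviation payoff $0 → loss $27.3.
$224.7: outcomes coincide → loss $0.
$14.6: outcomes coincide → loss $0.
Total loss = $17.4 + $27.3 = $44.7.

$44.7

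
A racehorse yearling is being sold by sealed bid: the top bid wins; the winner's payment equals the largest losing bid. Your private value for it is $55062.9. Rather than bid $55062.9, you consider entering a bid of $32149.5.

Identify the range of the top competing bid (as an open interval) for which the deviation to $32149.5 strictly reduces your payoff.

($32149.5, $55062.9)

If the competing bid is below $32149.5, both bids win at the same price — no difference.
If it is above $55062.9, both bids lose — no difference.
If it lies strictly between $32149.5 and $55062.9, bidding your value wins at a price below your value (positive payoff) while bidding $32149.5 loses (payoff 0).
So the deviation strictly hurts on the open interval ($32149.5, $55062.9).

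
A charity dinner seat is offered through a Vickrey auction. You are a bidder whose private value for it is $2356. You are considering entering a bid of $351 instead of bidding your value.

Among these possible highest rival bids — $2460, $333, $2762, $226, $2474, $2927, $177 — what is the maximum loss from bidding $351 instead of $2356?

$2460: same outcome either way → loss $0.
$333: same outcome either way → loss $0.
$2762: same outcome either way → loss $0.
$226: same outcome either way → loss $0.
$2474: same outcome either way → loss $0.
$2927: same outcome either way → loss $0.
$177: same outcome either way → loss $0.
Maximum loss: $0.

$0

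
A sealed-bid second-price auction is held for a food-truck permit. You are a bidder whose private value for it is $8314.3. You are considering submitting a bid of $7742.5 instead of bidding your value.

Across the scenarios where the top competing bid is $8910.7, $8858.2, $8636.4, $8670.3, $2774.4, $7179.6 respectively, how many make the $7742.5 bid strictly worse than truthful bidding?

The deviation hurts exactly when the highest competing bid lies strictly between $7742.5 and $8314.3 — underbidding then forfeits a profitable win.
$8910.7: above both → same outcome either way.
$8858.2: above both → same outcome either way.
$8636.4: above both → same outcome either way.
$8670.3: above both → same outcome either way.
$2774.4: below both → same outcome either way.
$7179.6: below both → same outcome either way.
Count: 0.

0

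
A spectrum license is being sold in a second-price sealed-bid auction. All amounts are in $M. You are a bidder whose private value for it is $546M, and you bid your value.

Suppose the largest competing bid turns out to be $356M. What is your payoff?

$190M

Your bid $546M exceeds the highest competing bid $356M, so you win.
In a second-price auction the winner pays the second-highest bid, $356M.
Payoff = value − price = $546M − $356M = $190M.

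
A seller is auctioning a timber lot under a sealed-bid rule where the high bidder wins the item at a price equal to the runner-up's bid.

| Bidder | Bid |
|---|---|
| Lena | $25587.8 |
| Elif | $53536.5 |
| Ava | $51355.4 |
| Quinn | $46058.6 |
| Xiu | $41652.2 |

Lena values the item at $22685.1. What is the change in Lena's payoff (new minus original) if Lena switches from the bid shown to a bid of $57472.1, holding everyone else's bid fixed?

The highest bid among the other bidders is $53536.5; Lena's bid doesn't change that.
Original bid $25587.8: Lena is not highest (top rival bid is $53536.5); payoff $0.
Alternative bid $57472.1: Lena is highest, pays the top rival bid $53536.5; payoff $22685.1 − $53536.5 = −$30851.4.
Change in payoff = −$30851.4 − ($0) = −$30851.4.

−$30851.4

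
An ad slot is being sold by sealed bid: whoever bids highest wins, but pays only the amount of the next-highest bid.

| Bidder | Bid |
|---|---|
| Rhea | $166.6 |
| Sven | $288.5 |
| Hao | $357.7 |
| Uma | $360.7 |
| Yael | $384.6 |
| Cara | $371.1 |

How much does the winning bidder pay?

$371.1

Highest bid: Yael at $384.6, so Yael wins.
Second-highest bid: Cara at $371.1 — that is the price the winner pays.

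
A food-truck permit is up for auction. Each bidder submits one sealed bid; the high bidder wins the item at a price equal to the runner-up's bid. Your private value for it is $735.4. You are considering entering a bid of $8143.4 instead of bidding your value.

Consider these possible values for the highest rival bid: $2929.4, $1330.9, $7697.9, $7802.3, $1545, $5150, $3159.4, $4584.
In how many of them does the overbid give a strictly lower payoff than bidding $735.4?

The deviation hurts exactly when the highest competing bid lies strictly between $735.4 and $8143.4 — overbidding then wins at a price above your value.
$2929.4: inside the interval → strictly worse (loss $2194).
$1330.9: inside the interval → strictly worse (loss $595.5).
$7697.9: inside the interval → strictly worse (loss $6962.5).
$7802.3: inside the interval → strictly worse (loss $7066.9).
$1545: inside the interval → strictly worse (loss $809.6).
$5150: inside the interval → strictly worse (loss $4414.6).
$3159.4: inside the interval → strictly worse (loss $2424).
$4584: inside the interval → strictly worse (loss $3848.6).
Count: 8.

8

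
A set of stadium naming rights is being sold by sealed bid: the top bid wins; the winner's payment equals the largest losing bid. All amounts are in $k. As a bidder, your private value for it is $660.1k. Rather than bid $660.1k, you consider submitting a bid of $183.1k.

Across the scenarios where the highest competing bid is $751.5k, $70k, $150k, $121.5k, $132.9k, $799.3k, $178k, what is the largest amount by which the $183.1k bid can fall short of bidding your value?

$0k

$751.5k: same outcome either way → loss $0k.
$70k: same outcome either way → loss $0k.
$150k: same outcome either way → loss $0k.
$121.5k: same outcome either way → loss $0k.
$132.9k: same outcome either way → loss $0k.
$799.3k: same outcome either way → loss $0k.
$178k: same outcome either way → loss $0k.
Maximum loss: $0k.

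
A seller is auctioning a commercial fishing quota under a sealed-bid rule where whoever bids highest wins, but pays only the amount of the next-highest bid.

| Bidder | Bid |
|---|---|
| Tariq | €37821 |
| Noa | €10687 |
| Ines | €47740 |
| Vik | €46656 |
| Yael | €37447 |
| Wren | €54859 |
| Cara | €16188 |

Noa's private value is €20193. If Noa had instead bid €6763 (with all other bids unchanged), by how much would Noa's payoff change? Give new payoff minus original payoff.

€0

The highest bid among the other bidders is €54859; Noa's bid doesn't change that.
Original bid €10687: Noa is not highest (top rival bid is €54859); payoff €0.
Alternative bid €6763: Noa is not highest (top rival bid is €54859); payoff €0.
Change in payoff = €0 − (€0) = €0.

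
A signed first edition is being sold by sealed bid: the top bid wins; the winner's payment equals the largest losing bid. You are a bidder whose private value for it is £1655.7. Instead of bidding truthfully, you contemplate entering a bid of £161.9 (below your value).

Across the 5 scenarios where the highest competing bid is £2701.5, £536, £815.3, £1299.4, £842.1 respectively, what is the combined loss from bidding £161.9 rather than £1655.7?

The deviation costs you only when the competing bid falls strictly between £161.9 and £1655.7; elsewhere both bids give the same outcome.
£2701.5: outcomes coincide → loss £0.
£536: truthful payoff £1119.7, deviation payoff £0 → loss £1119.7.
£815.3: truthful payoff £840.4, deviation payoff £0 → loss £840.4.
£1299.4: truthful payoff £356.3, deviation payoff £0 → loss £356.3.
£842.1: truthful payoff £813.6, deviation payoff £0 → loss £813.6.
Total loss = £1119.7 + £840.4 + £356.3 + £813.6 = £3130.
Truthful bidding weakly dominates here: raising your bid can only win items priced above your value, and lowering it can only forfeit items priced below.

£3130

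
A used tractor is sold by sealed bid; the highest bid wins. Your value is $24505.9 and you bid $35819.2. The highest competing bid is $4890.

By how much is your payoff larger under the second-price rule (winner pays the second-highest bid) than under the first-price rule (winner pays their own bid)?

$30929.2

You have the highest bid, so you win under either rule.
Second-price: pay $4890 → payoff $19615.9.
First-price: pay your own bid $35819.2 → payoff −$11313.3.
Difference = $19615.9 − (−$11313.3) = $30929.2.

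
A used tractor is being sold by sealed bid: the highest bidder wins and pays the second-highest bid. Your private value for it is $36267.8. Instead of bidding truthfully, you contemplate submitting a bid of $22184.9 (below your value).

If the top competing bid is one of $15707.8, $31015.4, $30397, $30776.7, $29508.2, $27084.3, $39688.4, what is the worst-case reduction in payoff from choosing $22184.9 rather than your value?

$9183.5

$15707.8: same outcome either way → loss $0.
$31015.4: truthful gives $5252.4, deviation gives $0 → loss $5252.4.
$30397: truthful gives $5870.8, deviation gives $0 → loss $5870.8.
$30776.7: truthful gives $5491.1, deviation gives $0 → loss $5491.1.
$29508.2: truthful gives $6759.6, deviation gives $0 → loss $6759.6.
$27084.3: truthful gives $9183.5, deviation gives $0 → loss $9183.5.
$39688.4: same outcome either way → loss $0.
Maximum loss: $9183.5.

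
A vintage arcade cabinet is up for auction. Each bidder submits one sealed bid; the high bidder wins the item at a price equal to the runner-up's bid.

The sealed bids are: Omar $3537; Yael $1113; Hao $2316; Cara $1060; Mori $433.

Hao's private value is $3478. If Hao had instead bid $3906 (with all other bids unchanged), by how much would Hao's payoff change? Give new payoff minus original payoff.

The highest bid among the other bidders is $3537; Hao's bid doesn't change that.
Original bid $2316: Hao is not highest (top rival bid is $3537); payoff $0.
Alternative bid $3906: Hao is highest, pays the top rival bid $3537; payoff $3478 − $3537 = −$59.
Change in payoff = −$59 − ($0) = −$59.

−$59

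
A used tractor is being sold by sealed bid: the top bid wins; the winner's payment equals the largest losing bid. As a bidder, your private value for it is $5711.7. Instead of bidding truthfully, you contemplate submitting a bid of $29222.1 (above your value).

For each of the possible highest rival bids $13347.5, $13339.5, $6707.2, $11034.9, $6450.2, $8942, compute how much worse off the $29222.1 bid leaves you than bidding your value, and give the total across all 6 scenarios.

The deviation costs you only when the competing bid falls strictly between $5711.7 and $29222.1; elsewhere both bids give the same outcome.
$13347.5: truthful payoff $0, deviation payoff −$7635.8 → loss $7635.8.
$13339.5: truthful payoff $0, deviation payoff −$7627.8 → loss $7627.8.
$6707.2: truthful payoff $0, deviation payoff −$995.5 → loss $995.5.
$11034.9: truthful payoff $0, deviation payoff −$5323.2 → loss $5323.2.
$6450.2: truthful payoff $0, deviation payoff −$738.5 → loss $738.5.
$8942: truthful payoff $0, deviation payoff −$3230.3 → loss $3230.3.
Total loss = $7635.8 + $7627.8 + $995.5 + $5323.2 + $738.5 + $3230.3 = $25551.1.

$25551.1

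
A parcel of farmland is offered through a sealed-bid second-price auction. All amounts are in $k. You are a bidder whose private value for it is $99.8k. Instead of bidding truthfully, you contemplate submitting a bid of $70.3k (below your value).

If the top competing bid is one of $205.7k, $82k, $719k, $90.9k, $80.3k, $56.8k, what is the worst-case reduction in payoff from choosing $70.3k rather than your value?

$205.7k: same outcome either way → loss $0k.
$82k: truthful gives $17.8k, deviation gives $0k → loss $17.8k.
$719k: same outcome either way → loss $0k.
$90.9k: truthful gives $8.9k, deviation gives $0k → loss $8.9k.
$80.3k: truthful gives $19.5k, deviation gives $0k → loss $19.5k.
$56.8k: same outcome either way → loss $0k.
Maximum loss: $19.5k.

$19.5k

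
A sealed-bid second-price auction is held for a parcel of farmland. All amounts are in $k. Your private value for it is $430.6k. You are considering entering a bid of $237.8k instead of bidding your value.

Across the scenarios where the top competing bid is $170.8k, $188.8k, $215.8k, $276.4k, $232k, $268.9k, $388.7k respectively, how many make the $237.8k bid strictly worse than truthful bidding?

The deviation hurts exactly when the highest competing bid lies strictly between $237.8k and $430.6k — underbidding then forfeits a profitable win.
$170.8k: below both → same outcome either way.
$188.8k: below both → same outcome either way.
$215.8k: below both → same outcome either way.
$276.4k: inside the interval → strictly worse (loss $154.2k).
$232k: below both → same outcome either way.
$268.9k: inside the interval → strictly worse (loss $161.7k).
$388.7k: inside the interval → strictly worse (loss $41.9k).
Count: 3.

3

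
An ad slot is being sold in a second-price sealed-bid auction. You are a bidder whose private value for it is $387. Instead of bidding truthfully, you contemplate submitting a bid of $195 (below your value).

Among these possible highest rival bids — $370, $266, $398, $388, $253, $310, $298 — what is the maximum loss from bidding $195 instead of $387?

$370: truthful gives $17, deviation gives $0 → loss $17.
$266: truthful gives $121, deviation gives $0 → loss $121.
$398: same outcome either way → loss $0.
$388: same outcome either way → loss $0.
$253: truthful gives $134, deviation gives $0 → loss $134.
$310: truthful gives $77, deviation gives $0 → loss $77.
$298: truthful gives $89, deviation gives $0 → loss $89.
Maximum loss: $134.

$134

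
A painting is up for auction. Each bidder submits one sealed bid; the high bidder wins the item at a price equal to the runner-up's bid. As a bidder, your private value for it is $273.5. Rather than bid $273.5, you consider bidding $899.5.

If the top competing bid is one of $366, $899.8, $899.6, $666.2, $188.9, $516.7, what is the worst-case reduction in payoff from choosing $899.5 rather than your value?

$392.7

$366: truthful gives $0, deviation gives −$92.5 → loss $92.5.
$899.8: same outcome either way → loss $0.
$899.6: same outcome either way → loss $0.
$666.2: truthful gives $0, deviation gives −$392.7 → loss $392.7.
$188.9: same outcome either way → loss $0.
$516.7: truthful gives $0, deviation gives −$243.2 → loss $243.2.
Maximum loss: $392.7.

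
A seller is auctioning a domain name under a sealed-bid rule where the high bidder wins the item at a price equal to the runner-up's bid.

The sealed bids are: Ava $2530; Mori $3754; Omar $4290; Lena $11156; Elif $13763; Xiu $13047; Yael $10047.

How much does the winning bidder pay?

$13047

Highest bid: Elif at $13763, so Elif wins.
Second-highest bid: Xiu at $13047 — that is the price the winner pays.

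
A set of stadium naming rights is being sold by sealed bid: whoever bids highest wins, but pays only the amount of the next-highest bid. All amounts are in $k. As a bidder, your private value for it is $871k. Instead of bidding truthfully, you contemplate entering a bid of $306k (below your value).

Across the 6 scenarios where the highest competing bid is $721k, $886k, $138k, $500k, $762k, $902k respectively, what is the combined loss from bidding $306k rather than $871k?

The deviation costs you only when the competing bid falls strictly between $306k and $871k; elsewhere both bids give the same outcome.
$721k: truthful payoff $150k, deviation payoff $0k → loss $150k.
$886k: outcomes coincide → loss $0k.
$138k: outcomes coincide → loss $0k.
$500k: truthful payoff $371k, deviation payoff $0k → loss $371k.
$762k: truthful payoff $109k, deviation payoff $0k → loss $109k.
$902k: outcomes coincide → loss $0k.
Total loss = $150k + $371k + $109k = $630k.
In a second-price auction your bid sets only whether you win, not what you pay, so bidding your true value is weakly dominant.

$630k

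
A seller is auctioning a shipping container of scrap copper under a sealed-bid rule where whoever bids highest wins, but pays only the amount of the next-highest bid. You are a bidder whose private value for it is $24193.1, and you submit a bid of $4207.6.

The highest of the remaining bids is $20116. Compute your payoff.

$0

Your bid $4207.6 is below the highest competing bid $20116, so you lose.
A losing bidder pays nothing and receives nothing: payoff = $0.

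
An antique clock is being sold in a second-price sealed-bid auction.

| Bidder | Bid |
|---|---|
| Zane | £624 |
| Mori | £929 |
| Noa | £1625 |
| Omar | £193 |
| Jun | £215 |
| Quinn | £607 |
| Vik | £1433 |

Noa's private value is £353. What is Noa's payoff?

−£1080

Highest bid: Noa at £1625, so Noa wins.
Second-highest bid: Vik at £1433 — that is the price the winner pays.
Noa's payoff = value − price = £353 − £1433 = −£1080.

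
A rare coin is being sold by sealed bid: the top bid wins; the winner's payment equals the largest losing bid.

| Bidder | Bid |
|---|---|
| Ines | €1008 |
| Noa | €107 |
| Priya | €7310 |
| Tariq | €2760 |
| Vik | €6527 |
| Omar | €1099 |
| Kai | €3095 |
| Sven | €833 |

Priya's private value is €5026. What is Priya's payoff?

−€1501

Highest bid: Priya at €7310, so Priya wins.
Second-highest bid: Vik at €6527 — that is the price the winner pays.
Priya's payoff = value − price = €5026 − €6527 = −€1501.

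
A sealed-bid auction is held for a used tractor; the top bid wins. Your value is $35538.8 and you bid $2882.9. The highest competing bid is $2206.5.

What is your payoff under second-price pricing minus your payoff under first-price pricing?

$676.4

You have the highest bid, so you win under either rule.
Second-price: pay $2206.5 → payoff $33332.3.
First-price: pay your own bid $2882.9 → payoff $32655.9.
Difference = $33332.3 − ($32655.9) = $676.4.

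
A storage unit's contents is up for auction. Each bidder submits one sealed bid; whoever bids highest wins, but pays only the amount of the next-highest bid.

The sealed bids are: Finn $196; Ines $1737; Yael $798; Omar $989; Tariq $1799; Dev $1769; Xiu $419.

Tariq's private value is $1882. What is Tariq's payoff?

$113

Highest bid: Tariq at $1799, so Tariq wins.
Second-highest bid: Dev at $1769 — that is the price the winner pays.
Tariq's payoff = value − price = $1882 − $1769 = $113.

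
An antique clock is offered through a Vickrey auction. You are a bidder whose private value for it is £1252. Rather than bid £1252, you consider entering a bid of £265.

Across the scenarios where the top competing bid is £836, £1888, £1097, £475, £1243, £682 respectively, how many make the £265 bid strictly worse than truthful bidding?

The deviation hurts exactly when the highest competing bid lies strictly between £265 and £1252 — underbidding then forfeits a profitable win.
£836: inside the interval → strictly worse (loss £416).
£1888: above both → same outcome either way.
£1097: inside the interval → strictly worse (loss £155).
£475: inside the interval → strictly worse (loss £777).
£1243: inside the interval → strictly worse (loss £9).
£682: inside the interval → strictly worse (loss £570).
Count: 5.

5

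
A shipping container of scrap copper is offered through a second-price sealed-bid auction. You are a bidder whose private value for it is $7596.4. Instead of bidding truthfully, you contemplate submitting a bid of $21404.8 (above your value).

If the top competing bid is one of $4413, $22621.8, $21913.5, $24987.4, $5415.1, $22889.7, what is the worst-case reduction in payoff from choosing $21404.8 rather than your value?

$4413: same outcome either way → loss $0.
$22621.8: same outcome either way → loss $0.
$21913.5: same outcome either way → loss $0.
$24987.4: same outcome either way → loss $0.
$5415.1: same outcome either way → loss $0.
$22889.7: same outcome either way → loss $0.
Maximum loss: $0.

$0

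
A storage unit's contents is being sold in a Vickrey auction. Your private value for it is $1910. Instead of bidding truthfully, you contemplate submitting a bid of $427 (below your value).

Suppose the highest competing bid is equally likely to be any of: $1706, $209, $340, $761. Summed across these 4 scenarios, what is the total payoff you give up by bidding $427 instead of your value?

$1353

The deviation costs you only when the competing bid falls strictly between $427 and $1910; elsewhere both bids give the same outcome.
$1706: truthful payoff $204, deviation payoff $0 → loss $204.
$209: outcomes coincide → loss $0.
$340: outcomes coincide → loss $0.
$761: truthful payoff $1149, deviation payoff $0 → loss $1149.
Total loss = $204 + $1149 = $1353.
Truthful bidding weakly dominates here: raising your bid can only win items priced above your value, and lowering it can only forfeit items priced below.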